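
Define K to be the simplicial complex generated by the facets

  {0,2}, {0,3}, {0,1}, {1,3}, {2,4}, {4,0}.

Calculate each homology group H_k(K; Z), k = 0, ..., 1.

H_0 = Z,  H_1 = Z^2.

We work with the vertex ordering 0 < 1 < 2 < 3 < 4. The simplices of K, each written with vertices in increasing order, are:

  0-simplices (5): [0], [1], [2], [3], [4]
  1-simplices (6): [0,1], [0,2], [0,3], [0,4], [1,3], [2,4]

so the chain groups are C_0 ≅ Z^5, C_1 ≅ Z^6.

The boundary map ∂_1: C_1 → C_0 is given by ∂[p,q] = [q] − [p]. For instance
  ∂[2,4] = [4] − [2].
As a 5×6 matrix over Z this has rank 4, with invariant factors (1,1,1,1).

From H_k ≅ ker(∂_k) / im(∂_{k+1}) we obtain:

  H_0: rank C_0 − rank ∂_1 = 5 − 4 = 1, and the invariant factors of ∂_1 are all 1, so H_0 = Z.
  H_1: rank ker ∂_1 − rank ∂_2 = (6 − 4) − 0 = 2, and there is no ∂_2, so H_1 = Z^2.

As a check, the Euler characteristic is 5 − 6 = -1, which agrees with 1 − 2 = -1.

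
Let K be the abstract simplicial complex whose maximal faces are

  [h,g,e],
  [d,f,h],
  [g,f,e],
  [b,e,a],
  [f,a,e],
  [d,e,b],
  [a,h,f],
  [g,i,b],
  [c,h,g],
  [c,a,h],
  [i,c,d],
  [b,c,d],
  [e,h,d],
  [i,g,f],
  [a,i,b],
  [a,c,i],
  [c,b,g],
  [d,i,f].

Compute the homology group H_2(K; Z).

H_2 ≅ 0.

We work with the vertex ordering a < b < c < d < e < f < g < h < i. The simplices of K, each written with vertices in increasing order, are:

  0-simplices (9): a, b, c, d, e, f, g, h, i
  1-simplices (27): ab, ac, ae, af, ah, ai, bc, bd, be, bg, bi, cd, cg, ch, ci, de, df, dh, di, ef, eg, eh, fg, fh, fi, gh, gi
  2-simplices (18): abe, abi, ach, aci, aef, afh, bcd, bcg, bde, bgi, cdi, cgh, deh, dfh, dfi, efg, egh, fgi

giving chain groups C_0 ≅ Z^9, C_1 ≅ Z^27, C_2 ≅ Z^18.

∂_1: C_1 → C_0 is given by ∂[p,q] = [q] − [p]. For instance
  ∂eg = g − e.
This gives a 9×27 integer matrix of rank 8; reducing to Smith normal form yields diagonal entries (1,1,1,1,1,1,1,1).

The boundary map ∂_2: C_2 → C_1 acts by ∂[p,q,r] = [q,r] − [p,r] + [p,q]. For instance
  ∂dfi = fi − di + df,
  ∂abi = bi − ai + ab.
The 27×18 boundary matrix has rank 18 and Smith normal form diag(1,1,1,1,1,1,1,1,1,1,1,1,1,1,1,1,1,2).

From H_k ≅ ker(∂_k) / im(∂_{k+1}) we obtain:

  H_2: rank ker ∂_2 − rank ∂_3 = (18 − 18) − 0 = 0, and there is no ∂_3, so H_2 ≅ 0.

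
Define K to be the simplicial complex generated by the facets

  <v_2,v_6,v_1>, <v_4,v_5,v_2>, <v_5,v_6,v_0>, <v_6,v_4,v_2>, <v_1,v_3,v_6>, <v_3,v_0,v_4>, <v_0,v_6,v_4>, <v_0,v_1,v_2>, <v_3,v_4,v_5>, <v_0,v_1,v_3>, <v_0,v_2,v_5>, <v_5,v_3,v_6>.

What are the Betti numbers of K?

Order the vertices as v_0 < v_1 < v_2 < v_3 < v_4 < v_5 < v_6. Listing each simplex with vertices in this order, K has dimension 2 with simplices:

  0-simplices (7): [v_0], [v_1], [v_2], [v_3], [v_4], [v_5], [v_6]
  1-simplices (18): (18 of them)
  2-simplices (12): (12 of them)

Hence C_0 ≅ Z^7, C_1 ≅ Z^18, C_2 ≅ Z^12.

The boundary map ∂_1: C_1 → C_0 maps an edge to its endpoints' difference, ∂[p,q] = q − p. For instance
  ∂[v_0,v_1] = [v_1] − [v_0].
This gives a 7×18 integer matrix of rank 6; reducing to Smith normal form yields diagonal entries (1,1,1,1,1,1).

The boundary map ∂_2: C_2 → C_1 acts by ∂[p,q,r] = [q,r] − [p,r] + [p,q]. For instance
  ∂[v_3,v_5,v_6] = [v_5,v_6] − [v_3,v_6] + [v_3,v_5],
  ∂[v_0,v_3,v_4] = [v_3,v_4] − [v_0,v_4] + [v_0,v_3].
The resulting 18×12 matrix has rank 12, and its Smith normal form has invariant factors (1,1,1,1,1,1,1,1,1,1,1,2).

Reading off H_k = ker ∂_k / im ∂_{k+1}:

  H_0: rank C_0 − rank ∂_1 = 7 − 6 = 1, and the invariant factors of ∂_1 are all 1, so H_0 = Z.
  H_1: rank ker ∂_1 − rank ∂_2 = (18 − 6) − 12 = 0, and ∂_2 has invariant factor 2 > 1, so H_1 = Z/2Z.
  H_2: rank ker ∂_2 − rank ∂_3 = (12 − 12) − 0 = 0, and there is no ∂_3, so H_2 = 0.

As a check, the Euler characteristic is 7 − 18 + 12 = 1, which agrees with 1 − 0 + 0 = 1.
(K is a triangulation of the real projective plane RP^2.)

Hence the Betti numbers are b_0 = 1, b_1 = 0, b_2 = 0.

b_0 = 1, b_1 = 0, b_2 = 0.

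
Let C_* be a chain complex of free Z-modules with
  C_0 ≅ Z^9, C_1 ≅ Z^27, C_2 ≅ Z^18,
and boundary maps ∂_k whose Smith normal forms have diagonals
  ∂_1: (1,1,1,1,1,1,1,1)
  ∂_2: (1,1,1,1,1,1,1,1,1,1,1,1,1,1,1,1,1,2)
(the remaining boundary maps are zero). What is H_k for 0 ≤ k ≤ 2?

H_0: b_0 = 9 − 0 − 8 = 1; torsion from ∂_1 factors > 1: none. So H_0 = Z.
H_1: b_1 = 27 − 8 − 18 = 1; torsion from ∂_2 factors > 1: [2]. So H_1 = Z ⊕ Z_2.
H_2: b_2 = 18 − 18 − 0 = 0; torsion from ∂_3 factors > 1: none. So H_2 = 0.

H_0 = Z,  H_1 = Z ⊕ Z_2,  H_2 = 0.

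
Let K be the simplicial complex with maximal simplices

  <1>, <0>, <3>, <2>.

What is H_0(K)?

H_0 = Z^4.

We work with the vertex ordering 0 < 1 < 2 < 3. The simplices of K, each written with vertices in increasing order, are:

  0-simplices (4): [0], [1], [2], [3]

giving chain groups C_0 ≅ Z^4.

Now H_k = ker ∂_k / im ∂_{k+1}, so:

  H_0: rank C_0 − rank ∂_1 = 4 − 0 = 4, and there is no ∂_1, so H_0 ≅ Z^4.

(K is a triangulation of a set of 4 points.)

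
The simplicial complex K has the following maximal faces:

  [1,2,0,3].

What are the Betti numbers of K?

b_0 = 1, b_1 = 0, b_2 = 0, b_3 = 0.

We work with the vertex ordering 0 < 1 < 2 < 3. The simplices of K, each written with vertices in increasing order, are:

  0-simplices (4): [0], [1], [2], [3]
  1-simplices (6): [0,1], [0,2], [0,3], [1,2], [1,3], [2,3]
  2-simplices (4): [0,1,2], [0,1,3], [0,2,3], [1,2,3]
  3-simplices (1): [0,1,2,3]

so the chain groups are C_0 ≅ Z^4, C_1 ≅ Z^6, C_2 ≅ Z^4, C_3 ≅ Z^1.

Boundary ∂_1: C_1 → C_0 sends each edge [p,q] (with p < q) to q − p.
The 4×6 boundary matrix has rank 3 and Smith normal form diag(1,1,1).

∂_2: C_2 → C_1 acts by ∂[p,q,r] = [q,r] − [p,r] + [p,q]. For instance
  ∂[0,1,2] = [1,2] − [0,2] + [0,1],
  ∂[0,2,3] = [2,3] − [0,3] + [0,2].
This gives a 6×4 integer matrix of rank 3; reducing to Smith normal form yields diagonal entries (1,1,1).

The boundary map ∂_3: C_3 → C_2 sends each 3-simplex σ to the alternating sum Σ_i (−1)^i (σ with its i-th vertex removed). For instance
  ∂[0,1,2,3] = [1,2,3] − [0,2,3] + [0,1,3] − [0,1,2].
The 4×1 boundary matrix has rank 1 and Smith normal form diag(1).

Computing H_k = (kernel of ∂_k) / (image of ∂_{k+1}):

  H_0: rank C_0 − rank ∂_1 = 4 − 3 = 1, and the invariant factors of ∂_1 are all 1, so H_0 = Z.
  H_1: rank ker ∂_1 − rank ∂_2 = (6 − 3) − 3 = 0, and the invariant factors of ∂_2 are all 1, so H_1 = 0.
  H_2: rank ker ∂_2 − rank ∂_3 = (4 − 3) − 1 = 0, and the invariant factors of ∂_3 are all 1, so H_2 = 0.
  H_3: rank ker ∂_3 − rank ∂_4 = (1 − 1) − 0 = 0, and there is no ∂_4, so H_3 = 0.

Hence the Betti numbers are b_0 = 1, b_1 = 0, b_2 = 0, b_3 = 0.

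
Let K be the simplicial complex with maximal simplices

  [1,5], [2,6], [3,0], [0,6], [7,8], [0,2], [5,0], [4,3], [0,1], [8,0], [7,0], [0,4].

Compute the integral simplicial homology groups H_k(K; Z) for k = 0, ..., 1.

Take the total order 0 < 1 < 2 < 3 < 4 < 5 < 6 < 7 < 8 on the vertex set. Then K (dimension 1) consists of the simplices:

  0-simplices (9): [0], [1], [2], [3], [4], [5], [6], [7], [8]
  1-simplices (12): [0,1], [0,2], [0,3], [0,4], [0,5], [0,6], [0,7], [0,8], [1,5], [2,6], [3,4], [7,8]

giving chain groups C_0 ≅ Z^9, C_1 ≅ Z^12.

The boundary map ∂_1: C_1 → C_0 sends each edge [p,q] (with p < q) to q − p. For instance
  ∂[0,8] = [8] − [0].
The resulting 9×12 matrix has rank 8, and its Smith normal form has invariant factors (1,1,1,1,1,1,1,1).

From H_k ≅ ker(∂_k) / im(∂_{k+1}) we obtain:

  H_0: rank C_0 − rank ∂_1 = 9 − 8 = 1, and the invariant factors of ∂_1 are all 1, so H_0 = Z.
  H_1: rank ker ∂_1 − rank ∂_2 = (12 − 8) − 0 = 4, and there is no ∂_2, so H_1 = Z^4.

(K is a triangulation of a wedge of 4 circles.)

H_0 = Z,  H_1 = Z^4.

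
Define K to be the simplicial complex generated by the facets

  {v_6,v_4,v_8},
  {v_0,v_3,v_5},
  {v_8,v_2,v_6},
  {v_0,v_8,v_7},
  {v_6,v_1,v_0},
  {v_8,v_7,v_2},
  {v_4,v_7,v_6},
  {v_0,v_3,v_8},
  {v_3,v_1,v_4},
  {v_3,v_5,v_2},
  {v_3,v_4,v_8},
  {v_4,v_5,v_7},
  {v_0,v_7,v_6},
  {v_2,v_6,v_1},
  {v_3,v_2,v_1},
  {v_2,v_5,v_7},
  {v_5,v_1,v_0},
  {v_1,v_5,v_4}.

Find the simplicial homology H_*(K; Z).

Take the total order v_0 < v_1 < v_2 < v_3 < v_4 < v_5 < v_6 < v_7 < v_8 on the vertex set. Then K (dimension 2) consists of the simplices:

  0-simplices (9): [v_0], [v_1], [v_2], [v_3], [v_4], [v_5], [v_6], [v_7], [v_8]
  1-simplices (27): (27 of them)
  2-simplices (18): (18 of them)

Hence C_0 ≅ Z^9, C_1 ≅ Z^27, C_2 ≅ Z^18.

Boundary ∂_1: C_1 → C_0 is given by ∂[p,q] = [q] − [p]. For instance
  ∂[v_1,v_6] = [v_6] − [v_1].
The 9×27 boundary matrix has rank 8 and Smith normal form diag(1,1,1,1,1,1,1,1).

Boundary ∂_2: C_2 → C_1 maps a triangle to the signed sum of its edges. For instance
  ∂[v_4,v_6,v_8] = [v_6,v_8] − [v_4,v_8] + [v_4,v_6],
  ∂[v_4,v_6,v_7] = [v_6,v_7] − [v_4,v_7] + [v_4,v_6].
The 27×18 boundary matrix has rank 18 and Smith normal form diag(1,1,1,1,1,1,1,1,1,1,1,1,1,1,1,1,1,2).

From H_k ≅ ker(∂_k) / im(∂_{k+1}) we obtain:

  H_0: rank C_0 − rank ∂_1 = 9 − 8 = 1, and the invariant factors of ∂_1 are all 1, so H_0 = Z.
  H_1: rank ker ∂_1 − rank ∂_2 = (27 − 8) − 18 = 1, and ∂_2 has invariant factor 2 > 1, so H_1 = Z × Z/2.
  H_2: rank ker ∂_2 − rank ∂_3 = (18 − 18) − 0 = 0, and there is no ∂_3, so H_2 = 0.

H_0 ≅ Z,  H_1 ≅ Z × Z/2,  H_2 = 0.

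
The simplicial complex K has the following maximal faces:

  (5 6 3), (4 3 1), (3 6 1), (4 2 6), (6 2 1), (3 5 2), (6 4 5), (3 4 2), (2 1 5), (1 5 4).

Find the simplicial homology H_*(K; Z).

Order the vertices as 1 < 2 < 3 < 4 < 5 < 6. Listing each simplex with vertices in this order, K has dimension 2 with simplices:

  0-simplices (6): [1], [2], [3], [4], [5], [6]
  1-simplices (15): [1,2], [1,3], [1,4], [1,5], [1,6], [2,3], [2,4], [2,5], [2,6], [3,4], [3,5], [3,6], [4,5], [4,6], [5,6]
  2-simplices (10): [1,2,5], [1,2,6], [1,3,4], [1,3,6], [1,4,5], [2,3,4], [2,3,5], [2,4,6], [3,5,6], [4,5,6]

so the chain groups are C_0 ≅ Z^6, C_1 ≅ Z^15, C_2 ≅ Z^10.

∂_1: C_1 → C_0 sends each edge [p,q] (with p < q) to q − p. For instance
  ∂[4,5] = [5] − [4].
As a 6×15 matrix over Z this has rank 5, with invariant factors (1,1,1,1,1).

The boundary map ∂_2: C_2 → C_1 acts by ∂[p,q,r] = [q,r] − [p,r] + [p,q]. For instance
  ∂[2,3,4] = [3,4] − [2,4] + [2,3],
  ∂[1,4,5] = [4,5] − [1,5] + [1,4].
This gives a 15×10 integer matrix of rank 10; reducing to Smith normal form yields diagonal entries (1,1,1,1,1,1,1,1,1,2).

Reading off H_k = ker ∂_k / im ∂_{k+1}:

  H_0: rank C_0 − rank ∂_1 = 6 − 5 = 1, and the invariant factors of ∂_1 are all 1, so H_0 = Z.
  H_1: rank ker ∂_1 − rank ∂_2 = (15 − 5) − 10 = 0, and ∂_2 has invariant factor 2 > 1, so H_1 = Z_2.
  H_2: rank ker ∂_2 − rank ∂_3 = (10 − 10) − 0 = 0, and there is no ∂_3, so H_2 = 0.

H_0 ≅ Z,  H_1 ≅ Z_2,  H_2 = 0.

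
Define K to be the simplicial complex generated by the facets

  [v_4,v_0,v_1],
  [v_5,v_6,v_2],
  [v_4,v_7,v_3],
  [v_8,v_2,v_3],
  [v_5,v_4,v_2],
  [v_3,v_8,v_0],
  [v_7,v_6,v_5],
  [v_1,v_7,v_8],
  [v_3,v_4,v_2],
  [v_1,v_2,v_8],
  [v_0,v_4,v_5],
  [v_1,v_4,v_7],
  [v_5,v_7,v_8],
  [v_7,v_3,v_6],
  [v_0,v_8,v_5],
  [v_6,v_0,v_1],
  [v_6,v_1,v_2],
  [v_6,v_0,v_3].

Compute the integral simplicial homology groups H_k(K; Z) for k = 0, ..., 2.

Take the total order v_0 < v_1 < v_2 < v_3 < v_4 < v_5 < v_6 < v_7 < v_8 on the vertex set. Then K (dimension 2) consists of the simplices:

  0-simplices (9): [v_0], [v_1], [v_2], [v_3], [v_4], [v_5], [v_6], [v_7], [v_8]
  1-simplices (27): (27 of them)
  2-simplices (18): (18 of them)

giving chain groups C_0 ≅ Z^9, C_1 ≅ Z^27, C_2 ≅ Z^18.

Boundary ∂_1: C_1 → C_0 maps an edge to its endpoints' difference, ∂[p,q] = q − p.
The resulting 9×27 matrix has rank 8, and its Smith normal form has invariant factors (1,1,1,1,1,1,1,1).

∂_2: C_2 → C_1 maps a triangle to the signed sum of its edges. For instance
  ∂[v_3,v_6,v_7] = [v_6,v_7] − [v_3,v_7] + [v_3,v_6],
  ∂[v_1,v_2,v_6] = [v_2,v_6] − [v_1,v_6] + [v_1,v_2].
The 27×18 boundary matrix has rank 17 and Smith normal form diag(1,1,1,1,1,1,1,1,1,1,1,1,1,1,1,1,1).

Reading off H_k = ker ∂_k / im ∂_{k+1}:

  H_0: rank C_0 − rank ∂_1 = 9 − 8 = 1, and the invariant factors of ∂_1 are all 1, so H_0 = Z.
  H_1: rank ker ∂_1 − rank ∂_2 = (27 − 8) − 17 = 2, and the invariant factors of ∂_2 are all 1, so H_1 = Z^2.
  H_2: rank ker ∂_2 − rank ∂_3 = (18 − 17) − 0 = 1, and there is no ∂_3, so H_2 = Z.

H_0 = Z,  H_1 = Z^2,  H_2 = Z.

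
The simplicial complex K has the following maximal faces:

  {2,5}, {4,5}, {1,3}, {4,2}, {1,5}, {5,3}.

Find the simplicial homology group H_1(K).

Order the vertices as 1 < 2 < 3 < 4 < 5. Listing each simplex with vertices in this order, K has dimension 1 with simplices:

  0-simplices (5): [1], [2], [3], [4], [5]
  1-simplices (6): [1,3], [1,5], [2,4], [2,5], [3,5], [4,5]

so the chain groups are C_0 ≅ Z^5, C_1 ≅ Z^6.

Boundary ∂_1: C_1 → C_0 is given by ∂[p,q] = [q] − [p]. For instance
  ∂[2,5] = [5] − [2].
This gives a 5×6 integer matrix of rank 4; reducing to Smith normal form yields diagonal entries (1,1,1,1).

From H_k ≅ ker(∂_k) / im(∂_{k+1}) we obtain:

  H_1: rank ker ∂_1 − rank ∂_2 = (6 − 4) − 0 = 2, and there is no ∂_2, so H_1 ≅ Z^2.

(K is a triangulation of a wedge of 2 circles.)

H_1 = Z^2.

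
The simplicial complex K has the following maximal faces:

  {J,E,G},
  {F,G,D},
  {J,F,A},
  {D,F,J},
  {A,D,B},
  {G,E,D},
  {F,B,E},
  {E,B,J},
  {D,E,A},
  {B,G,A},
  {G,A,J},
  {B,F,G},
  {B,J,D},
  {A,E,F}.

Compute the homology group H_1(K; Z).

H_1 = Z^2.

Fix the vertex order A < B < D < E < F < G < J and write every simplex with vertices in increasing order. Then dim K = 2 and the simplices of K are:

  0-simplices (7): A, B, D, E, F, G, J
  1-simplices (21): AB, AD, AE, AF, AG, AJ, BD, BE, BF, BG, BJ, DE, DF, DG, DJ, EF, EG, EJ, FG, FJ, GJ
  2-simplices (14): ABD, ABG, ADE, AEF, AFJ, AGJ, BDJ, BEF, BEJ, BFG, DEG, DFG, DFJ, EGJ

so the chain groups are C_0 ≅ Z^7, C_1 ≅ Z^21, C_2 ≅ Z^14.

Boundary ∂_1: C_1 → C_0 is given by ∂[p,q] = [q] − [p].
This gives a 7×21 integer matrix of rank 6; reducing to Smith normal form yields diagonal entries (1,1,1,1,1,1).

The boundary map ∂_2: C_2 → C_1 maps a triangle to the signed sum of its edges. For instance
  ∂DEG = EG − DG + DE,
  ∂AFJ = FJ − AJ + AF.
This gives a 21×14 integer matrix of rank 13; reducing to Smith normal form yields diagonal entries (1,1,1,1,1,1,1,1,1,1,1,1,1).

From H_k ≅ ker(∂_k) / im(∂_{k+1}) we obtain:

  H_1: rank ker ∂_1 − rank ∂_2 = (21 − 6) − 13 = 2, and the invariant factors of ∂_2 are all 1, so H_1 = Z^2.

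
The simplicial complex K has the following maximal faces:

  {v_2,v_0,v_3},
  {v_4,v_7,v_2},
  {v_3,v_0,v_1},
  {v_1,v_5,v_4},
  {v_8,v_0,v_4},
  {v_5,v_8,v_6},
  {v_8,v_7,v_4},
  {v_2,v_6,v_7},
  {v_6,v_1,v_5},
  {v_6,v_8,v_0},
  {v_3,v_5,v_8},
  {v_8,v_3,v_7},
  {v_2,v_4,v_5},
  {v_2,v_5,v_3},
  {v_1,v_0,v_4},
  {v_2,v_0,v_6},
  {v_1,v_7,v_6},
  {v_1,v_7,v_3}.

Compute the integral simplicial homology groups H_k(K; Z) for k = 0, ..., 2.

H_0 ≅ Z,  H_1 ≅ Z^2,  H_2 ≅ Z.

Fix the vertex order v_0 < v_1 < v_2 < v_3 < v_4 < v_5 < v_6 < v_7 < v_8 and write every simplex with vertices in increasing order. Then dim K = 2 and the simplices of K are:

  0-simplices (9): [v_0], [v_1], [v_2], [v_3], [v_4], [v_5], [v_6], [v_7], [v_8]
  1-simplices (27): (27 of them)
  2-simplices (18): (18 of them)

giving chain groups C_0 ≅ Z^9, C_1 ≅ Z^27, C_2 ≅ Z^18.

Boundary ∂_1: C_1 → C_0 sends each edge [p,q] (with p < q) to q − p. For instance
  ∂[v_5,v_6] = [v_6] − [v_5].
The resulting 9×27 matrix has rank 8, and its Smith normal form has invariant factors (1,1,1,1,1,1,1,1).

∂_2: C_2 → C_1 sends each 2-simplex [p,q,r] to [q,r] − [p,r] + [p,q]. For instance
  ∂[v_3,v_5,v_8] = [v_5,v_8] − [v_3,v_8] + [v_3,v_5],
  ∂[v_3,v_7,v_8] = [v_7,v_8] − [v_3,v_8] + [v_3,v_7].
This gives a 27×18 integer matrix of rank 17; reducing to Smith normal form yields diagonal entries (1,1,1,1,1,1,1,1,1,1,1,1,1,1,1,1,1).

Computing H_k = (kernel of ∂_k) / (image of ∂_{k+1}):

  H_0: rank C_0 − rank ∂_1 = 9 − 8 = 1, and the invariant factors of ∂_1 are all 1, so H_0 = Z.
  H_1: rank ker ∂_1 − rank ∂_2 = (27 − 8) − 17 = 2, and the invariant factors of ∂_2 are all 1, so H_1 = Z^2.
  H_2: rank ker ∂_2 − rank ∂_3 = (18 − 17) − 0 = 1, and there is no ∂_3, so H_2 = Z.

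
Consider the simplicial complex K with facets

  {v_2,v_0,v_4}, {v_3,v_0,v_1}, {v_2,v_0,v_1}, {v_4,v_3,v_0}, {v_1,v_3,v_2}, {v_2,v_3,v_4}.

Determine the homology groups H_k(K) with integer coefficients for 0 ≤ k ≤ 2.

H_0 ≅ Z,  H_1 = 0,  H_2 ≅ Z.

K has 5 vertices, 9 edges, 6 triangles.
rank ∂_0 = 0, rank ∂_1 = 4 ⇒ b_0 = 5 − 0 − 4 = 1; all invariant factors of ∂_1 are 1 so no torsion. So H_0 = Z.
rank ∂_1 = 4, rank ∂_2 = 5 ⇒ b_1 = 9 − 4 − 5 = 0; all invariant factors of ∂_2 are 1 so no torsion. So H_1 = 0.
rank ∂_2 = 5, rank ∂_3 = 0 ⇒ b_2 = 6 − 5 − 0 = 1. So H_2 = Z.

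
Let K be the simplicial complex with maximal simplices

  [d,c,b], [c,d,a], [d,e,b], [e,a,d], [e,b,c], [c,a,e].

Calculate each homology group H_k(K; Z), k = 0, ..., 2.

H_0 = Z,  H_1 = 0,  H_2 = Z.

Take the total order a < b < c < d < e on the vertex set. Then K (dimension 2) consists of the simplices:

  0-simplices (5): a, b, c, d, e
  1-simplices (9): ac, ad, ae, bc, bd, be, cd, ce, de
  2-simplices (6): acd, ace, ade, bcd, bce, bde

giving chain groups C_0 ≅ Z^5, C_1 ≅ Z^9, C_2 ≅ Z^6.

The boundary map ∂_1: C_1 → C_0 sends each edge [p,q] (with p < q) to q − p. For instance
  ∂cd = d − c.
The 5×9 boundary matrix has rank 4 and Smith normal form diag(1,1,1,1).

∂_2: C_2 → C_1 acts by ∂[p,q,r] = [q,r] − [p,r] + [p,q]. For instance
  ∂ade = de − ae + ad,
  ∂ace = ce − ae + ac.
The resulting 9×6 matrix has rank 5, and its Smith normal form has invariant factors (1,1,1,1,1).

From H_k ≅ ker(∂_k) / im(∂_{k+1}) we obtain:

  H_0: rank C_0 − rank ∂_1 = 5 − 4 = 1, and the invariant factors of ∂_1 are all 1, so H_0 ≅ Z.
  H_1: rank ker ∂_1 − rank ∂_2 = (9 − 4) − 5 = 0, and the invariant factors of ∂_2 are all 1, so H_1 ≅ 0.
  H_2: rank ker ∂_2 − rank ∂_3 = (6 − 5) − 0 = 1, and there is no ∂_3, so H_2 ≅ Z.

As a check, the Euler characteristic is 5 − 9 + 6 = 2, which agrees with 1 − 0 + 1 = 2.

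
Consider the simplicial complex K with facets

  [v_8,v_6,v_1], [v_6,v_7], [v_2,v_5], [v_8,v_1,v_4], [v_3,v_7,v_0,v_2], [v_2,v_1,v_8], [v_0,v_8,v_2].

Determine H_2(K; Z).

We work with the vertex ordering v_0 < v_1 < v_2 < v_3 < v_4 < v_5 < v_6 < v_7 < v_8. The simplices of K, each written with vertices in increasing order, are:

  0-simplices (9): [v_0], [v_1], [v_2], [v_3], [v_4], [v_5], [v_6], [v_7], [v_8]
  1-simplices (16): (16 of them)
  2-simplices (8): [v_0,v_2,v_3], [v_0,v_2,v_7], [v_0,v_2,v_8], [v_0,v_3,v_7], [v_1,v_2,v_8], [v_1,v_4,v_8], [v_1,v_6,v_8], [v_2,v_3,v_7]
  3-simplices (1): [v_0,v_2,v_3,v_7]

Hence C_0 ≅ Z^9, C_1 ≅ Z^16, C_2 ≅ Z^8, C_3 ≅ Z^1.

Boundary ∂_1: C_1 → C_0 maps an edge to its endpoints' difference, ∂[p,q] = q − p. For instance
  ∂[v_3,v_7] = [v_7] − [v_3].
This gives a 9×16 integer matrix of rank 8; reducing to Smith normal form yields diagonal entries (1,1,1,1,1,1,1,1).

Boundary ∂_2: C_2 → C_1 sends each 2-simplex [p,q,r] to [q,r] − [p,r] + [p,q]. For instance
  ∂[v_0,v_2,v_7] = [v_2,v_7] − [v_0,v_7] + [v_0,v_2],
  ∂[v_1,v_2,v_8] = [v_2,v_8] − [v_1,v_8] + [v_1,v_2].
The resulting 16×8 matrix has rank 7, and its Smith normal form has invariant factors (1,1,1,1,1,1,1).

Boundary ∂_3: C_3 → C_2 sends each 3-simplex σ to the alternating sum Σ_i (−1)^i (σ with its i-th vertex removed). For instance
  ∂[v_0,v_2,v_3,v_7] = [v_2,v_3,v_7] − [v_0,v_3,v_7] + [v_0,v_2,v_7] − [v_0,v_2,v_3].
As a 8×1 matrix over Z this has rank 1, with invariant factors (1).

Computing H_k = (kernel of ∂_k) / (image of ∂_{k+1}):

  H_2: rank ker ∂_2 − rank ∂_3 = (8 − 7) − 1 = 0, and the invariant factors of ∂_3 are all 1, so H_2 = 0.

H_2 ≅ 0.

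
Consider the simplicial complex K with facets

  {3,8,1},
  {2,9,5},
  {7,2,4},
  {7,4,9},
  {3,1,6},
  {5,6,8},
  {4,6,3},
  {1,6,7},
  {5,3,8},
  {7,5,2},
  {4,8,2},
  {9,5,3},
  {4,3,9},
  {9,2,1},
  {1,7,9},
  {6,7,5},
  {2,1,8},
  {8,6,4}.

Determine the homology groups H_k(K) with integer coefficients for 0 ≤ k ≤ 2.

Take the total order 1 < 2 < 3 < 4 < 5 < 6 < 7 < 8 < 9 on the vertex set. Then K (dimension 2) consists of the simplices:

  0-simplices (9): [1], [2], [3], [4], [5], [6], [7], [8], [9]
  1-simplices (27): (27 of them)
  2-simplices (18): [1,2,8], [1,2,9], [1,3,6], [1,3,8], [1,6,7], [1,7,9], [2,4,7], [2,4,8], [2,5,7], [2,5,9], [3,4,6], [3,4,9], [3,5,8], [3,5,9], [4,6,8], [4,7,9], [5,6,7], [5,6,8]

giving chain groups C_0 ≅ Z^9, C_1 ≅ Z^27, C_2 ≅ Z^18.

The boundary map ∂_1: C_1 → C_0 sends each edge [p,q] (with p < q) to q − p.
The resulting 9×27 matrix has rank 8, and its Smith normal form has invariant factors (1,1,1,1,1,1,1,1).

The boundary map ∂_2: C_2 → C_1 maps a triangle to the signed sum of its edges. For instance
  ∂[2,5,7] = [5,7] − [2,7] + [2,5],
  ∂[5,6,8] = [6,8] − [5,8] + [5,6].
As a 27×18 matrix over Z this has rank 18, with invariant factors (1,1,1,1,1,1,1,1,1,1,1,1,1,1,1,1,1,2).

From H_k ≅ ker(∂_k) / im(∂_{k+1}) we obtain:

  H_0: rank C_0 − rank ∂_1 = 9 − 8 = 1, and the invariant factors of ∂_1 are all 1, so H_0 ≅ Z.
  H_1: rank ker ∂_1 − rank ∂_2 = (27 − 8) − 18 = 1, and ∂_2 has invariant factor 2 > 1, so H_1 ≅ Z ⊕ Z/2Z.
  H_2: rank ker ∂_2 − rank ∂_3 = (18 − 18) − 0 = 0, and there is no ∂_3, so H_2 ≅ 0.

As a check, the Euler characteristic is 9 − 27 + 18 = 0, which agrees with 1 − 1 + 0 = 0.
(K is a triangulation of the Klein bottle.)

H_0 ≅ Z,  H_1 ≅ Z ⊕ Z/2Z,  H_2 = 0.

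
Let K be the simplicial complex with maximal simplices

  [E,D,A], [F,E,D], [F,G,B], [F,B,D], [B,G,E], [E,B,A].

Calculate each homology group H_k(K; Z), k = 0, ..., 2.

H_0 = Z,  H_1 = Z,  H_2 = 0.

Fix the vertex order A < B < D < E < F < G and write every simplex with vertices in increasing order. Then dim K = 2 and the simplices of K are:

  0-simplices (6): A, B, D, E, F, G
  1-simplices (12): AB, AD, AE, BD, BE, BF, BG, DE, DF, EF, EG, FG
  2-simplices (6): ABE, ADE, BDF, BEG, BFG, DEF

Hence C_0 ≅ Z^6, C_1 ≅ Z^12, C_2 ≅ Z^6.

∂_1: C_1 → C_0 is given by ∂[p,q] = [q] − [p]. For instance
  ∂BE = E − B.
The resulting 6×12 matrix has rank 5, and its Smith normal form has invariant factors (1,1,1,1,1).

The boundary map ∂_2: C_2 → C_1 sends each 2-simplex [p,q,r] to [q,r] − [p,r] + [p,q]. For instance
  ∂BDF = DF − BF + BD,
  ∂BEG = EG − BG + BE.
The 12×6 boundary matrix has rank 6 and Smith normal form diag(1,1,1,1,1,1).

Computing H_k = (kernel of ∂_k) / (image of ∂_{k+1}):

  H_0: rank C_0 − rank ∂_1 = 6 − 5 = 1, and the invariant factors of ∂_1 are all 1, so H_0 = Z.
  H_1: rank ker ∂_1 − rank ∂_2 = (12 − 5) − 6 = 1, and the invariant factors of ∂_2 are all 1, so H_1 = Z.
  H_2: rank ker ∂_2 − rank ∂_3 = (6 − 6) − 0 = 0, and there is no ∂_3, so H_2 = 0.

As a check, the Euler characteristic is 6 − 12 + 6 = 0, which agrees with 1 − 1 + 0 = 0.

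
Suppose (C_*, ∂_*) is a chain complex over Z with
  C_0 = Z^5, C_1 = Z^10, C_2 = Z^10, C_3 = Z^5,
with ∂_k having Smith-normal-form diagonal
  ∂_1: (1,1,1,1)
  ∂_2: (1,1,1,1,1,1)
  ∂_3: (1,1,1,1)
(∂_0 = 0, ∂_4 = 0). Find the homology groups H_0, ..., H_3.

H_0 = Z,  H_1 = 0,  H_2 = 0,  H_3 = Z.

H_0: b_0 = 5 − 0 − 4 = 1; torsion from ∂_1 factors > 1: none. So H_0 = Z.
H_1: b_1 = 10 − 4 − 6 = 0; torsion from ∂_2 factors > 1: none. So H_1 = 0.
H_2: b_2 = 10 − 6 − 4 = 0; torsion from ∂_3 factors > 1: none. So H_2 = 0.
H_3: b_3 = 5 − 4 − 0 = 1; torsion from ∂_4 factors > 1: none. So H_3 = Z.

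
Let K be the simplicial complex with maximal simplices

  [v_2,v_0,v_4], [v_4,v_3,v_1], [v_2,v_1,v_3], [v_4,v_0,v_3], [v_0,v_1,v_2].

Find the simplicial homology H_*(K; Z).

H_0 ≅ Z,  H_1 ≅ Z,  H_2 = 0.

We work with the vertex ordering v_0 < v_1 < v_2 < v_3 < v_4. The simplices of K, each written with vertices in increasing order, are:

  0-simplices (5): [v_0], [v_1], [v_2], [v_3], [v_4]
  1-simplices (10): [v_0,v_1], [v_0,v_2], [v_0,v_3], [v_0,v_4], [v_1,v_2], [v_1,v_3], [v_1,v_4], [v_2,v_3], [v_2,v_4], [v_3,v_4]
  2-simplices (5): [v_0,v_1,v_2], [v_0,v_2,v_4], [v_0,v_3,v_4], [v_1,v_2,v_3], [v_1,v_3,v_4]

Hence C_0 ≅ Z^5, C_1 ≅ Z^10, C_2 ≅ Z^5.

∂_1: C_1 → C_0 maps an edge to its endpoints' difference, ∂[p,q] = q − p.
The 5×10 boundary matrix has rank 4 and Smith normal form diag(1,1,1,1).

Boundary ∂_2: C_2 → C_1 maps a triangle to the signed sum of its edges. For instance
  ∂[v_0,v_3,v_4] = [v_3,v_4] − [v_0,v_4] + [v_0,v_3],
  ∂[v_1,v_2,v_3] = [v_2,v_3] − [v_1,v_3] + [v_1,v_2].
As a 10×5 matrix over Z this has rank 5, with invariant factors (1,1,1,1,1).

Now H_k = ker ∂_k / im ∂_{k+1}, so:

  H_0: rank C_0 − rank ∂_1 = 5 − 4 = 1, and the invariant factors of ∂_1 are all 1, so H_0 = Z.
  H_1: rank ker ∂_1 − rank ∂_2 = (10 − 4) − 5 = 1, and the invariant factors of ∂_2 are all 1, so H_1 = Z.
  H_2: rank ker ∂_2 − rank ∂_3 = (5 − 5) − 0 = 0, and there is no ∂_3, so H_2 = 0.

(K is a triangulation of the Möbius band.)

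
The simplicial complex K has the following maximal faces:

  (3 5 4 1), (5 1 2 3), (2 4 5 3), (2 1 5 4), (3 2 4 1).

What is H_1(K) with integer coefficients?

H_1 ≅ 0.

Take the total order 1 < 2 < 3 < 4 < 5 on the vertex set. Then K (dimension 3) consists of the simplices:

  0-simplices (5): [1], [2], [3], [4], [5]
  1-simplices (10): [1,2], [1,3], [1,4], [1,5], [2,3], [2,4], [2,5], [3,4], [3,5], [4,5]
  2-simplices (10): [1,2,3], [1,2,4], [1,2,5], [1,3,4], [1,3,5], [1,4,5], [2,3,4], [2,3,5], [2,4,5], [3,4,5]
  3-simplices (5): [1,2,3,4], [1,2,3,5], [1,2,4,5], [1,3,4,5], [2,3,4,5]

Hence C_0 ≅ Z^5, C_1 ≅ Z^10, C_2 ≅ Z^10, C_3 ≅ Z^5.

∂_1: C_1 → C_0 maps an edge to its endpoints' difference, ∂[p,q] = q − p.
The resulting 5×10 matrix has rank 4, and its Smith normal form has invariant factors (1,1,1,1).

The boundary map ∂_2: C_2 → C_1 acts by ∂[p,q,r] = [q,r] − [p,r] + [p,q]. For instance
  ∂[2,3,4] = [3,4] − [2,4] + [2,3],
  ∂[1,3,4] = [3,4] − [1,4] + [1,3].
The resulting 10×10 matrix has rank 6, and its Smith normal form has invariant factors (1,1,1,1,1,1).

∂_3: C_3 → C_2 sends each 3-simplex σ to the alternating sum Σ_i (−1)^i (σ with its i-th vertex removed). For instance
  ∂[2,3,4,5] = [3,4,5] − [2,4,5] + [2,3,5] − [2,3,4],
  ∂[1,2,4,5] = [2,4,5] − [1,4,5] + [1,2,5] − [1,2,4].
This gives a 10×5 integer matrix of rank 4; reducing to Smith normal form yields diagonal entries (1,1,1,1).

Computing H_k = (kernel of ∂_k) / (image of ∂_{k+1}):

  H_1: rank ker ∂_1 − rank ∂_2 = (10 − 4) − 6 = 0, and the invariant factors of ∂_2 are all 1, so H_1 ≅ 0.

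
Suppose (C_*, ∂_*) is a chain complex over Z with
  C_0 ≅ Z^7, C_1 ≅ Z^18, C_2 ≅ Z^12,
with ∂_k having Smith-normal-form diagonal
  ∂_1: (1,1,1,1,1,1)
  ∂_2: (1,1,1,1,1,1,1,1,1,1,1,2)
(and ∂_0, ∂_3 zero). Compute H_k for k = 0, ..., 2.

H_0 ≅ Z,  H_1 ≅ Z_2,  H_2 = 0.

H_0: b_0 = 7 − 0 − 6 = 1; torsion from ∂_1 factors > 1: none. So H_0 ≅ Z.
H_1: b_1 = 18 − 6 − 12 = 0; torsion from ∂_2 factors > 1: [2]. So H_1 ≅ Z_2.
H_2: b_2 = 12 − 12 − 0 = 0; torsion from ∂_3 factors > 1: none. So H_2 ≅ 0.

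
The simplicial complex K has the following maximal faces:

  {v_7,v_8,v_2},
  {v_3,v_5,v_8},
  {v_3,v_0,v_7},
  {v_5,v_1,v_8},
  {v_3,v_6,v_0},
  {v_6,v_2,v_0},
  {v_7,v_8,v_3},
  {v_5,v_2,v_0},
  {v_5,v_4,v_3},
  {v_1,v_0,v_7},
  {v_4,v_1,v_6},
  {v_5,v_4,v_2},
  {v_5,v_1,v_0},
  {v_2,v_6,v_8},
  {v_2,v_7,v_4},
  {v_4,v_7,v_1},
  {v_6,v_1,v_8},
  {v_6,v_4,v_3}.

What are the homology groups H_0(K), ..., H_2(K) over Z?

Order the vertices as v_0 < v_1 < v_2 < v_3 < v_4 < v_5 < v_6 < v_7 < v_8. Listing each simplex with vertices in this order, K has dimension 2 with simplices:

  0-simplices (9): [v_0], [v_1], [v_2], [v_3], [v_4], [v_5], [v_6], [v_7], [v_8]
  1-simplices (27): (27 of them)
  2-simplices (18): (18 of them)

Hence C_0 ≅ Z^9, C_1 ≅ Z^27, C_2 ≅ Z^18.

∂_1: C_1 → C_0 sends each edge [p,q] (with p < q) to q − p. For instance
  ∂[v_3,v_6] = [v_6] − [v_3].
This gives a 9×27 integer matrix of rank 8; reducing to Smith normal form yields diagonal entries (1,1,1,1,1,1,1,1).

The boundary map ∂_2: C_2 → C_1 maps a triangle to the signed sum of its edges. For instance
  ∂[v_1,v_4,v_6] = [v_4,v_6] − [v_1,v_6] + [v_1,v_4],
  ∂[v_2,v_4,v_5] = [v_4,v_5] − [v_2,v_5] + [v_2,v_4].
This gives a 27×18 integer matrix of rank 17; reducing to Smith normal form yields diagonal entries (1,1,1,1,1,1,1,1,1,1,1,1,1,1,1,1,1).

Computing H_k = (kernel of ∂_k) / (image of ∂_{k+1}):

  H_0: rank C_0 − rank ∂_1 = 9 − 8 = 1, and the invariant factors of ∂_1 are all 1, so H_0 = Z.
  H_1: rank ker ∂_1 − rank ∂_2 = (27 − 8) − 17 = 2, and the invariant factors of ∂_2 are all 1, so H_1 = Z^2.
  H_2: rank ker ∂_2 − rank ∂_3 = (18 − 17) − 0 = 1, and there is no ∂_3, so H_2 = Z.

H_0 ≅ Z,  H_1 ≅ Z^2,  H_2 ≅ Z.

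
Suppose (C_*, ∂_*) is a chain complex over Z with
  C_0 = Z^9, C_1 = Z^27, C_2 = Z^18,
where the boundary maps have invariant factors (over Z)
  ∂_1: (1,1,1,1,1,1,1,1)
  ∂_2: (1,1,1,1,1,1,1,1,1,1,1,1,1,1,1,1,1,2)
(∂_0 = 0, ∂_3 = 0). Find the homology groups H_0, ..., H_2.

H_0 ≅ Z,  H_1 ≅ Z ⊕ Z/2,  H_2 = 0.

H_0: b_0 = 9 − 0 − 8 = 1; torsion from ∂_1 factors > 1: none. So H_0 ≅ Z.
H_1: b_1 = 27 − 8 − 18 = 1; torsion from ∂_2 factors > 1: [2]. So H_1 ≅ Z ⊕ Z/2.
H_2: b_2 = 18 − 18 − 0 = 0; torsion from ∂_3 factors > 1: none. So H_2 ≅ 0.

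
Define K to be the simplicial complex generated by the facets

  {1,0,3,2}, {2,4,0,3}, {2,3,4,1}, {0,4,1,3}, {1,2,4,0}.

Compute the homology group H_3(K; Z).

H_3 = Z.

K has 5 vertices, 10 edges, 10 triangles, 5 3-simplices.
rank ∂_3 = 4, rank ∂_4 = 0 ⇒ b_3 = 5 − 4 − 0 = 1. So H_3 = Z.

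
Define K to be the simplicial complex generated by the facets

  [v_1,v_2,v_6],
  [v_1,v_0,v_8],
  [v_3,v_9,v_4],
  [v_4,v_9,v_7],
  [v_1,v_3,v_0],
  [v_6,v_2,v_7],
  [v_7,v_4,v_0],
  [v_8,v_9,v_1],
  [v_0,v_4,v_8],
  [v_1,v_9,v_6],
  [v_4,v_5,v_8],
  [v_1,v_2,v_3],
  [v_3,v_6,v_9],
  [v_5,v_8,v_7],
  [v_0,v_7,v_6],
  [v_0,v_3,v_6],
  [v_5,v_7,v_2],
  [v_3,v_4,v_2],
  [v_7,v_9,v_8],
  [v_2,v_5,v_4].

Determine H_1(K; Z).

H_1 = Z × Z/2.

Take the total order v_0 < v_1 < v_2 < v_3 < v_4 < v_5 < v_6 < v_7 < v_8 < v_9 on the vertex set. Then K (dimension 2) consists of the simplices:

  0-simplices (10): [v_0], [v_1], [v_2], [v_3], [v_4], [v_5], [v_6], [v_7], [v_8], [v_9]
  1-simplices (30): (30 of them)
  2-simplices (20): (20 of them)

Hence C_0 ≅ Z^10, C_1 ≅ Z^30, C_2 ≅ Z^20.

∂_1: C_1 → C_0 maps an edge to its endpoints' difference, ∂[p,q] = q − p. For instance
  ∂[v_0,v_3] = [v_3] − [v_0].
The resulting 10×30 matrix has rank 9, and its Smith normal form has invariant factors (1,1,1,1,1,1,1,1,1).

∂_2: C_2 → C_1 acts by ∂[p,q,r] = [q,r] − [p,r] + [p,q]. For instance
  ∂[v_7,v_8,v_9] = [v_8,v_9] − [v_7,v_9] + [v_7,v_8],
  ∂[v_2,v_4,v_5] = [v_4,v_5] − [v_2,v_5] + [v_2,v_4].
This gives a 30×20 integer matrix of rank 20; reducing to Smith normal form yields diagonal entries (1,1,1,1,1,1,1,1,1,1,1,1,1,1,1,1,1,1,1,2).

Reading off H_k = ker ∂_k / im ∂_{k+1}:

  H_1: rank ker ∂_1 − rank ∂_2 = (30 − 9) − 20 = 1, and ∂_2 has invariant factor 2 > 1, so H_1 = Z × Z/2.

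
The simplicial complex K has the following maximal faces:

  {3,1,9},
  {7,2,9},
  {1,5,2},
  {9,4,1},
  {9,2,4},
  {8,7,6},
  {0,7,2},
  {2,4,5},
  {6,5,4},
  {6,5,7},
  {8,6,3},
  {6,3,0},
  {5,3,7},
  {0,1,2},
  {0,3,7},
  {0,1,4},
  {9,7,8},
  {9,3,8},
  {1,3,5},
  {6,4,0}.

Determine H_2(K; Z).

H_2 ≅ 0.

Take the total order 0 < 1 < 2 < 3 < 4 < 5 < 6 < 7 < 8 < 9 on the vertex set. Then K (dimension 2) consists of the simplices:

  0-simplices (10): [0], [1], [2], [3], [4], [5], [6], [7], [8], [9]
  1-simplices (30): (30 of them)
  2-simplices (20): (20 of them)

Hence C_0 ≅ Z^10, C_1 ≅ Z^30, C_2 ≅ Z^20.

Boundary ∂_1: C_1 → C_0 is given by ∂[p,q] = [q] − [p]. For instance
  ∂[0,4] = [4] − [0].
As a 10×30 matrix over Z this has rank 9, with invariant factors (1,1,1,1,1,1,1,1,1).

Boundary ∂_2: C_2 → C_1 acts by ∂[p,q,r] = [q,r] − [p,r] + [p,q]. For instance
  ∂[5,6,7] = [6,7] − [5,7] + [5,6],
  ∂[1,2,5] = [2,5] − [1,5] + [1,2].
The resulting 30×20 matrix has rank 20, and its Smith normal form has invariant factors (1,1,1,1,1,1,1,1,1,1,1,1,1,1,1,1,1,1,1,2).

Reading off H_k = ker ∂_k / im ∂_{k+1}:

  H_2: rank ker ∂_2 − rank ∂_3 = (20 − 20) − 0 = 0, and there is no ∂_3, so H_2 = 0.

(K is a triangulation of the Klein bottle.)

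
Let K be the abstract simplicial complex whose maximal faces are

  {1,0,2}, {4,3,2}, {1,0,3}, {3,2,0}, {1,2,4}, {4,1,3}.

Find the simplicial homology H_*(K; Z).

Fix the vertex order 0 < 1 < 2 < 3 < 4 and write every simplex with vertices in increasing order. Then dim K = 2 and the simplices of K are:

  0-simplices (5): [0], [1], [2], [3], [4]
  1-simplices (9): [0,1], [0,2], [0,3], [1,2], [1,3], [1,4], [2,3], [2,4], [3,4]
  2-simplices (6): [0,1,2], [0,1,3], [0,2,3], [1,2,4], [1,3,4], [2,3,4]

giving chain groups C_0 ≅ Z^5, C_1 ≅ Z^9, C_2 ≅ Z^6.

∂_1: C_1 → C_0 maps an edge to its endpoints' difference, ∂[p,q] = q − p. For instance
  ∂[3,4] = [4] − [3].
As a 5×9 matrix over Z this has rank 4, with invariant factors (1,1,1,1).

Boundary ∂_2: C_2 → C_1 sends each 2-simplex [p,q,r] to [q,r] − [p,r] + [p,q]. For instance
  ∂[1,2,4] = [2,4] − [1,4] + [1,2],
  ∂[0,2,3] = [2,3] − [0,3] + [0,2].
This gives a 9×6 integer matrix of rank 5; reducing to Smith normal form yields diagonal entries (1,1,1,1,1).

Reading off H_k = ker ∂_k / im ∂_{k+1}:

  H_0: rank C_0 − rank ∂_1 = 5 − 4 = 1, and the invariant factors of ∂_1 are all 1, so H_0 ≅ Z.
  H_1: rank ker ∂_1 − rank ∂_2 = (9 − 4) − 5 = 0, and the invariant factors of ∂_2 are all 1, so H_1 ≅ 0.
  H_2: rank ker ∂_2 − rank ∂_3 = (6 − 5) − 0 = 1, and there is no ∂_3, so H_2 ≅ Z.

H_0 ≅ Z,  H_1 = 0,  H_2 ≅ Z.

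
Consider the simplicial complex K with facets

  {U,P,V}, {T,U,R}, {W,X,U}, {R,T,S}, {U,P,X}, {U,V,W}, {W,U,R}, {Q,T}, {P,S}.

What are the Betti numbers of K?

b_0 = 1, b_1 = 1, b_2 = 0.

Take the total order P < Q < R < S < T < U < V < W < X on the vertex set. Then K (dimension 2) consists of the simplices:

  0-simplices (9): P, Q, R, S, T, U, V, W, X
  1-simplices (16): PS, PU, PV, PX, QT, RS, RT, RU, RW, ST, TU, UV, UW, UX, VW, WX
  2-simplices (7): PUV, PUX, RST, RTU, RUW, UVW, UWX

so the chain groups are C_0 ≅ Z^9, C_1 ≅ Z^16, C_2 ≅ Z^7.

∂_1: C_1 → C_0 maps an edge to its endpoints' difference, ∂[p,q] = q − p.
This gives a 9×16 integer matrix of rank 8; reducing to Smith normal form yields diagonal entries (1,1,1,1,1,1,1,1).

The boundary map ∂_2: C_2 → C_1 sends each 2-simplex [p,q,r] to [q,r] − [p,r] + [p,q]. For instance
  ∂UWX = WX − UX + UW,
  ∂PUV = UV − PV + PU.
The resulting 16×7 matrix has rank 7, and its Smith normal form has invariant factors (1,1,1,1,1,1,1).

Now H_k = ker ∂_k / im ∂_{k+1}, so:

  H_0: rank C_0 − rank ∂_1 = 9 − 8 = 1, and the invariant factors of ∂_1 are all 1, so H_0 = Z.
  H_1: rank ker ∂_1 − rank ∂_2 = (16 − 8) − 7 = 1, and the invariant factors of ∂_2 are all 1, so H_1 = Z.
  H_2: rank ker ∂_2 − rank ∂_3 = (7 − 7) − 0 = 0, and there is no ∂_3, so H_2 = 0.

Hence the Betti numbers are b_0 = 1, b_1 = 1, b_2 = 0.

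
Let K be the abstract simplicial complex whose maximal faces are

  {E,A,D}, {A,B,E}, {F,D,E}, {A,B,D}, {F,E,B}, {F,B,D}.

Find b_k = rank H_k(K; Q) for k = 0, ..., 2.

We work with the vertex ordering A < B < D < E < F. The simplices of K, each written with vertices in increasing order, are:

  0-simplices (5): A, B, D, E, F
  1-simplices (9): AB, AD, AE, BD, BE, BF, DE, DF, EF
  2-simplices (6): ABD, ABE, ADE, BDF, BEF, DEF

so the chain groups are C_0 ≅ Z^5, C_1 ≅ Z^9, C_2 ≅ Z^6.

∂_1: C_1 → C_0 is given by ∂[p,q] = [q] − [p].
The 5×9 boundary matrix has rank 4 and Smith normal form diag(1,1,1,1).

Boundary ∂_2: C_2 → C_1 acts by ∂[p,q,r] = [q,r] − [p,r] + [p,q]. For instance
  ∂ABE = BE − AE + AB,
  ∂ABD = BD − AD + AB.
The 9×6 boundary matrix has rank 5 and Smith normal form diag(1,1,1,1,1).

From H_k ≅ ker(∂_k) / im(∂_{k+1}) we obtain:

  H_0: rank C_0 − rank ∂_1 = 5 − 4 = 1, and the invariant factors of ∂_1 are all 1, so H_0 ≅ Z.
  H_1: rank ker ∂_1 − rank ∂_2 = (9 − 4) − 5 = 0, and the invariant factors of ∂_2 are all 1, so H_1 ≅ 0.
  H_2: rank ker ∂_2 − rank ∂_3 = (6 − 5) − 0 = 1, and there is no ∂_3, so H_2 ≅ Z.

(K is a triangulation of the 2-sphere S^2.)

Hence the Betti numbers are b_0 = 1, b_1 = 0, b_2 = 1.

b_0 = 1, b_1 = 0, b_2 = 1.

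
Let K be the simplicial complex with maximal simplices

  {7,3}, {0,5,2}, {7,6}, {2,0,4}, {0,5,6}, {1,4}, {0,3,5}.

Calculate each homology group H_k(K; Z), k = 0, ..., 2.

Take the total order 0 < 1 < 2 < 3 < 4 < 5 < 6 < 7 on the vertex set. Then K (dimension 2) consists of the simplices:

  0-simplices (8): [0], [1], [2], [3], [4], [5], [6], [7]
  1-simplices (12): [0,2], [0,3], [0,4], [0,5], [0,6], [1,4], [2,4], [2,5], [3,5], [3,7], [5,6], [6,7]
  2-simplices (4): [0,2,4], [0,2,5], [0,3,5], [0,5,6]

so the chain groups are C_0 ≅ Z^8, C_1 ≅ Z^12, C_2 ≅ Z^4.

∂_1: C_1 → C_0 maps an edge to its endpoints' difference, ∂[p,q] = q − p.
This gives a 8×12 integer matrix of rank 7; reducing to Smith normal form yields diagonal entries (1,1,1,1,1,1,1).

∂_2: C_2 → C_1 maps a triangle to the signed sum of its edges. For instance
  ∂[0,5,6] = [5,6] − [0,6] + [0,5],
  ∂[0,2,5] = [2,5] − [0,5] + [0,2].
As a 12×4 matrix over Z this has rank 4, with invariant factors (1,1,1,1).

Computing H_k = (kernel of ∂_k) / (image of ∂_{k+1}):

  H_0: rank C_0 − rank ∂_1 = 8 − 7 = 1, and the invariant factors of ∂_1 are all 1, so H_0 = Z.
  H_1: rank ker ∂_1 − rank ∂_2 = (12 − 7) − 4 = 1, and the invariant factors of ∂_2 are all 1, so H_1 = Z.
  H_2: rank ker ∂_2 − rank ∂_3 = (4 − 4) − 0 = 0, and there is no ∂_3, so H_2 = 0.

As a check, the Euler characteristic is 8 − 12 + 4 = 0, which agrees with 1 − 1 + 0 = 0.

H_0 = Z,  H_1 = Z,  H_2 = 0.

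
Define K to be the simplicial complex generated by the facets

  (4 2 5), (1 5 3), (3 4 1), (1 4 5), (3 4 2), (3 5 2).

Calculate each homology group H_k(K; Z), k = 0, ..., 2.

H_0 = Z,  H_1 = 0,  H_2 = Z.

We work with the vertex ordering 1 < 2 < 3 < 4 < 5. The simplices of K, each written with vertices in increasing order, are:

  0-simplices (5): [1], [2], [3], [4], [5]
  1-simplices (9): [1,3], [1,4], [1,5], [2,3], [2,4], [2,5], [3,4], [3,5], [4,5]
  2-simplices (6): [1,3,4], [1,3,5], [1,4,5], [2,3,4], [2,3,5], [2,4,5]

giving chain groups C_0 ≅ Z^5, C_1 ≅ Z^9, C_2 ≅ Z^6.

Boundary ∂_1: C_1 → C_0 sends each edge [p,q] (with p < q) to q − p. For instance
  ∂[2,4] = [4] − [2].
The resulting 5×9 matrix has rank 4, and its Smith normal form has invariant factors (1,1,1,1).

Boundary ∂_2: C_2 → C_1 sends each 2-simplex [p,q,r] to [q,r] − [p,r] + [p,q]. For instance
  ∂[1,3,5] = [3,5] − [1,5] + [1,3],
  ∂[1,3,4] = [3,4] − [1,4] + [1,3].
The 9×6 boundary matrix has rank 5 and Smith normal form diag(1,1,1,1,1).

Now H_k = ker ∂_k / im ∂_{k+1}, so:

  H_0: rank C_0 − rank ∂_1 = 5 − 4 = 1, and the invariant factors of ∂_1 are all 1, so H_0 = Z.
  H_1: rank ker ∂_1 − rank ∂_2 = (9 − 4) − 5 = 0, and the invariant factors of ∂_2 are all 1, so H_1 = 0.
  H_2: rank ker ∂_2 − rank ∂_3 = (6 − 5) − 0 = 1, and there is no ∂_3, so H_2 = Z.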